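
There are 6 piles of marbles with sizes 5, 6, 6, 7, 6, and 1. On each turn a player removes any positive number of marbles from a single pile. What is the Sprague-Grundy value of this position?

5

Write each in binary and XOR column by column:
  101  (5)
  110  (6)
  110  (6)
  111  (7)
  110  (6)
  001  (1)
  ---
  101  (5)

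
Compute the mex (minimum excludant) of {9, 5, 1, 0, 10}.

2

The values 0, 1 are all present; 2 is the first non-negative integer missing from the set.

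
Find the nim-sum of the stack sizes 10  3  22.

31

Write each in binary and XOR column by column:
  01010  (10)
  00011  (3)
  10110  (22)
  -----
  11111  (31)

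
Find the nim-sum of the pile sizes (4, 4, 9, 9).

0

In binary:
  0100  (4)
  0100  (4)
  1001  (9)
  1001  (9)
  ----
  0000  (0)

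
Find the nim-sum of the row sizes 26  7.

29

Bitwise XOR of the heap sizes:
  11010  (26)
  00111  (7)
  -----
  11101  (29)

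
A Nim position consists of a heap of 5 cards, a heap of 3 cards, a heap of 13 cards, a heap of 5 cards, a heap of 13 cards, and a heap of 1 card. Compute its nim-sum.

2

Write each in binary and XOR column by column:
  0101  (5)
  0011  (3)
  1101  (13)
  0101  (5)
  1101  (13)
  0001  (1)
  ----
  0010  (2)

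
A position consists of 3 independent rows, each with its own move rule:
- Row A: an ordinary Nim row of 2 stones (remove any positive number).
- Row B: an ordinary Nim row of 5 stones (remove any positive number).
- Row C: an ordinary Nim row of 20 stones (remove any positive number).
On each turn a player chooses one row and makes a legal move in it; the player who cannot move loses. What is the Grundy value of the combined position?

19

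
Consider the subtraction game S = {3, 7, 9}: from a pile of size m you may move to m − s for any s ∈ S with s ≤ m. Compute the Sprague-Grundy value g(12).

0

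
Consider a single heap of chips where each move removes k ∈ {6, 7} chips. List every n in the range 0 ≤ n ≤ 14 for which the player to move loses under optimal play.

0, 1, 2, 3, 4, 5, 13, 14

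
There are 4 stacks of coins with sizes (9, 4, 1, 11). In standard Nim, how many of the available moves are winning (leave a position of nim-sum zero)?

1

Compute the nim-sum pairwise:
9 XOR 4 = 13
13 XOR 1 = 12
12 XOR 11 = 7
The overall nim-sum is X = 7. A stack of size p has a winning move iff p XOR X < p (reduce it to p XOR X).
  9: 9 XOR 7 = 14 ≥ 9 — no move.
  4: 4 XOR 7 = 3 < 4 — winning move (to 3).
  1: 1 XOR 7 = 6 ≥ 1 — no move.
  11: 11 XOR 7 = 12 ≥ 11 — no move.
That gives 1 winning move.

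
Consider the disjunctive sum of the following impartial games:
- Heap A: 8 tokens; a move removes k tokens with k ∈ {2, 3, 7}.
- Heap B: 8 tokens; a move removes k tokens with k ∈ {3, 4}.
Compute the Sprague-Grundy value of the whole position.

Grundy values for heap A (subtraction set {2, 3, 7}):
g(0) = mex{} = 0
g(1) = mex{} = 0
g(2) = mex{0} = 1
g(3) = mex{0} = 1
g(4) = mex{0,1} = 2
g(5) = mex{1} = 0
g(6) = mex{1,2} = 0
g(7) = mex{0,2} = 1
g(8) = mex{0} = 1
So g(8) = 1.
Grundy values for heap B (subtraction set {3, 4}):
k:     0  1  2  3  4  5  6  7  8
g(k):  0  0  0  1  1  1  2  0  0
So g(8) = 0.
The value of a disjunctive sum is the nim-sum of the parts.
Combined value = 1 XOR 0 = 1.

1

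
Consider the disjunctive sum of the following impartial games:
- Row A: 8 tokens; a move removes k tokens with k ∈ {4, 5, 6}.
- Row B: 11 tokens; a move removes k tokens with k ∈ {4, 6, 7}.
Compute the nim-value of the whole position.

2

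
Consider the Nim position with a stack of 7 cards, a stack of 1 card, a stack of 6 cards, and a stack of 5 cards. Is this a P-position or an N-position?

N-position

Bitwise XOR of the heap sizes:
  111  (7)
  001  (1)
  110  (6)
  101  (5)
  ---
  101  (5)
The nim-sum is 5 ≠ 0, so this is an N-position: the player to move can win.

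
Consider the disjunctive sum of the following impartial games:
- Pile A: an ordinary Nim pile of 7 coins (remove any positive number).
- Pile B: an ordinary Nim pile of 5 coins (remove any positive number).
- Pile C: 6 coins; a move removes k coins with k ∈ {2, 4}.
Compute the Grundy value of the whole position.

Pile A is a plain Nim pile of size 7, so its Grundy value is 7.
Pile B is a plain Nim pile of size 5, so its Grundy value is 5.
Grundy values for pile C (subtraction set {2, 4}):
g(0) = mex{} = 0
g(1) = mex{} = 0
g(2) = mex{0} = 1
g(3) = mex{0} = 1
g(4) = mex{0,1} = 2
g(5) = mex{0,1} = 2
g(6) = mex{1,2} = 0
So g(6) = 0.
By the Sprague-Grundy theorem, the Grundy value of a sum of independent games is the XOR of the component values.
Combined value = 7 ⊕ 5 ⊕ 0 = 2.

2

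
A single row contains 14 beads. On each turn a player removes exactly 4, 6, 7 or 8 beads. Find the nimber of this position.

0

Build the Grundy sequence with g(k) = mex{g(k−s) : s ∈ {4, 6, 7, 8}, s ≤ k}:
k:     0  1  2  3  4  5  6  7  8  9 10 11 12 13 14
g(k):  0  0  0  0  1  1  1  1  2  2  2  2  0  0  0
So g(14) = 0.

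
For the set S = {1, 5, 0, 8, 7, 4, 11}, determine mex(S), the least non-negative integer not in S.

The values 0, 1 are all present; 2 is the first non-negative integer missing from the set.

2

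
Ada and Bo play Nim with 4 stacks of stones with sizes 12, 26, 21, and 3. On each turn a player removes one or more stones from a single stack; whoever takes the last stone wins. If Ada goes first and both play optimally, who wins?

Nim-sum: 12 XOR 26 XOR 21 XOR 3 = 0.
The nim-sum is 0, so this is a P-position: the player to move is in a losing position under optimal play; Ada is about to move from it and so loses — Bo wins.

Bo wins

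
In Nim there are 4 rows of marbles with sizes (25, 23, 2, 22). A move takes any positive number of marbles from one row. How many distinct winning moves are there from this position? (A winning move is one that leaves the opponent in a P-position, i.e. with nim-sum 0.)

3

Nim-sum: 25 XOR 23 XOR 2 XOR 22 = 26.
The overall nim-sum is X = 26. A row of size p has a winning move iff p XOR X < p (reduce it to p XOR X).
  25: 25 XOR 26 = 3 < 25 — winning move (to 3).
  23: 23 XOR 26 = 13 < 23 — winning move (to 13).
  2: 2 XOR 26 = 24 ≥ 2 — no move.
  22: 22 XOR 26 = 12 < 22 — winning move (to 12).
That gives 3 winning moves.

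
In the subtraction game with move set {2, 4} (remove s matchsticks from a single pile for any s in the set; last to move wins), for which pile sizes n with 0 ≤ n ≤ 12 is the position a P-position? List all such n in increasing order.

0, 1, 6, 7, 12

Grundy values for subtraction set {2, 4}:
g(0) = mex{} = 0
g(1) = mex{} = 0
g(2) = mex{0} = 1
g(3) = mex{0} = 1
g(4) = mex{0,1} = 2
g(5) = mex{0,1} = 2
g(6) = mex{1,2} = 0
g(7) = mex{1,2} = 0
g(8) = mex{0,2} = 1
g(9) = mex{0,2} = 1
g(10) = mex{0,1} = 2
g(11) = mex{0,1} = 2
g(12) = mex{1,2} = 0
The P-positions (g = 0) in 0..12 are 0, 1, 6, 7, 12.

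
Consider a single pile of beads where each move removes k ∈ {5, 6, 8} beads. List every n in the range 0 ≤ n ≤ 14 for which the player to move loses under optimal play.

0, 1, 2, 3, 4, 13, 14

Compute g(0), g(1), … for moves {5, 6, 8}:
g(0) = mex{} = 0
g(1) = mex{} = 0
g(2) = mex{} = 0
g(3) = mex{} = 0
g(4) = mex{} = 0
g(5) = mex{0} = 1
g(6) = mex{0} = 1
g(7) = mex{0} = 1
g(8) = mex{0} = 1
g(9) = mex{0} = 1
g(10) = mex{0,1} = 2
g(11) = mex{0,1} = 2
g(12) = mex{0,1} = 2
g(13) = mex{1} = 0
g(14) = mex{1} = 0
The P-positions (g = 0) in 0..14 are 0, 1, 2, 3, 4, 13, 14.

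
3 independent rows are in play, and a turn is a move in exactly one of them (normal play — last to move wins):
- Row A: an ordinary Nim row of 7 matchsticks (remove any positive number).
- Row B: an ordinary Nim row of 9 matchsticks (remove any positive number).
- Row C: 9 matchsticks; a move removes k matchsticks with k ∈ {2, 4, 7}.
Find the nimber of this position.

14

Row A is a plain Nim row of size 7, so its Grundy value is 7.
Row B is a plain Nim row of size 9, so its Grundy value is 9.
For row C, compute g(0), g(1), … with moves {2, 4, 7}:
g(0) = mex{} = 0
g(1) = mex{} = 0
g(2) = mex{0} = 1
g(3) = mex{0} = 1
g(4) = mex{0,1} = 2
g(5) = mex{0,1} = 2
g(6) = mex{1,2} = 0
g(7) = mex{0,1,2} = 3
g(8) = mex{0,2} = 1
g(9) = mex{1,2,3} = 0
So g(9) = 0.
By the Sprague-Grundy theorem, the Grundy value of a sum of independent games is the XOR of the component values.
Combined value = 7 XOR 9 XOR 0 = 14.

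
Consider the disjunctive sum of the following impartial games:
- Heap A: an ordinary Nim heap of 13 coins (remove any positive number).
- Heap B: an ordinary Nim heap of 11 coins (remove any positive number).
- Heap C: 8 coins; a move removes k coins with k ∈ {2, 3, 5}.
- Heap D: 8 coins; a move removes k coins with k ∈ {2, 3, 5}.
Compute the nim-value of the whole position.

6

Heap A is a plain Nim heap of size 13, so its Grundy value is 13.
Heap B is a plain Nim heap of size 11, so its Grundy value is 11.
Build the Grundy sequence for heap C with g(k) = mex{g(k−s) : s ∈ {2, 3, 5}, s ≤ k}:
g(0) = mex{} = 0
g(1) = mex{} = 0
g(2) = mex{0} = 1
g(3) = mex{0} = 1
g(4) = mex{0,1} = 2
g(5) = mex{0,1} = 2
g(6) = mex{0,1,2} = 3
g(7) = mex{1,2} = 0
g(8) = mex{1,2,3} = 0
So g(8) = 0.
Build the Grundy sequence for heap D with g(k) = mex{g(k−s) : s ∈ {2, 3, 5}, s ≤ k}:
g(0) = mex{} = 0
g(1) = mex{} = 0
g(2) = mex{0} = 1
g(3) = mex{0} = 1
g(4) = mex{0,1} = 2
g(5) = mex{0,1} = 2
g(6) = mex{0,1,2} = 3
g(7) = mex{1,2} = 0
g(8) = mex{1,2,3} = 0
So g(8) = 0.
The value of a disjunctive sum is the nim-sum of the parts.
Combined value = 13 ⊕ 11 ⊕ 0 ⊕ 0 = 6.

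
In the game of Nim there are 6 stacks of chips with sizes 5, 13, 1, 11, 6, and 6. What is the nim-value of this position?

2

In binary:
  0101  (5)
  1101  (13)
  0001  (1)
  1011  (11)
  0110  (6)
  0110  (6)
  ----
  0010  (2)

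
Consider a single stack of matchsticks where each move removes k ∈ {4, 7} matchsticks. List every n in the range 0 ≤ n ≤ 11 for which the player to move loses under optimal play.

0, 1, 2, 3, 11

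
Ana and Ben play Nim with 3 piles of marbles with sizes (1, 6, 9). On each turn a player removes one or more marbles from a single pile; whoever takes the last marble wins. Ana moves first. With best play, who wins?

Nim-sum: 1 XOR 6 XOR 9 = 14.
The nim-sum is 14 ≠ 0, so this is an N-position: the player to move can win; Ana has a winning move.

Ana wins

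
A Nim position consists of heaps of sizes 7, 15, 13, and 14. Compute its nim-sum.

Bitwise XOR of the heap sizes:
  0111  (7)
  1111  (15)
  1101  (13)
  1110  (14)
  ----
  1011  (11)

11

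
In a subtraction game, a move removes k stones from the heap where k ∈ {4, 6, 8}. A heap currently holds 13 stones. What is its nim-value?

0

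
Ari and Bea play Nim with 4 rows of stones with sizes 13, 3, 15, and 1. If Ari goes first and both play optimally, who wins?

Compute the nim-sum pairwise:
13 ⊕ 3 = 14
14 ⊕ 15 = 1
1 ⊕ 1 = 0
The nim-sum is 0, so this is a P-position: the player to move is in a losing position under optimal play; Ari is about to move from it and so loses — Bea wins.

Bea wins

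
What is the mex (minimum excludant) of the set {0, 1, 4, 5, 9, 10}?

2

The values 0, 1 are all present; 2 is the first non-negative integer missing from the set.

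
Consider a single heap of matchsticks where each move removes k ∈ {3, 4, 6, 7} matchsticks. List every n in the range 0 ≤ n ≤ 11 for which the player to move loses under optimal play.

0, 1, 2, 10, 11

Compute g(0), g(1), … for moves {3, 4, 6, 7}:
k:     0  1  2  3  4  5  6  7  8  9 10 11
g(k):  0  0  0  1  1  1  2  2  2  3  0  0
The P-positions (g = 0) in 0..11 are 0, 1, 2, 10, 11.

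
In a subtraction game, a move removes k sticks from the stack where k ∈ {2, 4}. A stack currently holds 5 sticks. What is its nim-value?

2

Build the Grundy sequence with g(k) = mex{g(k−s) : s ∈ {2, 4}, s ≤ k}:
g(0) = mex{} = 0
g(1) = mex{} = 0
g(2) = mex{0} = 1
g(3) = mex{0} = 1
g(4) = mex{0,1} = 2
g(5) = mex{0,1} = 2
So g(5) = 2.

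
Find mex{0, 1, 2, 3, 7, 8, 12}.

The values 0, 1, 2, 3 are all present; 4 is the first non-negative integer missing from the set.

4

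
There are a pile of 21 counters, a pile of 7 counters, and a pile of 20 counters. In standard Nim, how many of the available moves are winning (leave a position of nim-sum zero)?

3

Bitwise XOR of the heap sizes:
  10101  (21)
  00111  (7)
  10100  (20)
  -----
  00110  (6)
The overall nim-sum is X = 6. A pile of size p has a winning move iff p XOR X < p (reduce it to p XOR X).
  21: 21 XOR 6 = 19 < 21 — winning move (to 19).
  7: 7 XOR 6 = 1 < 7 — winning move (to 1).
  20: 20 XOR 6 = 18 < 20 — winning move (to 18).
That gives 3 winning moves.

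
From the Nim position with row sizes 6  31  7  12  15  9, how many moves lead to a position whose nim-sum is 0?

In binary:
  00110  (6)
  11111  (31)
  00111  (7)
  01100  (12)
  01111  (15)
  01001  (9)
  -----
  10100  (20)
The overall nim-sum is X = 20. A row of size p has a winning move iff p XOR X < p (reduce it to p XOR X).
  6: 6 XOR 20 = 18 ≥ 6 — no move.
  31: 31 XOR 20 = 11 < 31 — winning move (to 11).
  7: 7 XOR 20 = 19 ≥ 7 — no move.
  12: 12 XOR 20 = 24 ≥ 12 — no move.
  15: 15 XOR 20 = 27 ≥ 15 — no move.
  9: 9 XOR 20 = 29 ≥ 9 — no move.
That gives 1 winning move.

1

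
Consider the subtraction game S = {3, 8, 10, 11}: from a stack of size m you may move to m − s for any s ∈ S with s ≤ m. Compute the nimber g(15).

Grundy values for subtraction set {3, 8, 10, 11}:
k:     0  1  2  3  4  5  6  7  8  9 10 11 12 13 14 15
g(k):  0  0  0  1  1  1  0  0  2  1  1  3  2  2  2  3
So g(15) = 3.

3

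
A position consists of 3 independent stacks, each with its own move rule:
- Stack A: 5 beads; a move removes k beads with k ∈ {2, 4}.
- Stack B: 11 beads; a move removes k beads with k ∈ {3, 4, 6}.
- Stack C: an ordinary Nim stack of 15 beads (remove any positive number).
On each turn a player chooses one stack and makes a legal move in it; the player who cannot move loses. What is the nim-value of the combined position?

13

Grundy values for stack A (subtraction set {2, 4}):
g(0) = mex{} = 0
g(1) = mex{} = 0
g(2) = mex{0} = 1
g(3) = mex{0} = 1
g(4) = mex{0,1} = 2
g(5) = mex{0,1} = 2
So g(5) = 2.
Build the Grundy sequence for stack B with g(k) = mex{g(k−s) : s ∈ {3, 4, 6}, s ≤ k}:
k:     0  1  2  3  4  5  6  7  8  9 10 11
g(k):  0  0  0  1  1  1  2  2  2  0  0  0
So g(11) = 0.
Stack C is a plain Nim stack of size 15, so its Grundy value is 15.
The value of a disjunctive sum is the nim-sum of the parts.
Combined value = 2 XOR 0 XOR 15 = 13.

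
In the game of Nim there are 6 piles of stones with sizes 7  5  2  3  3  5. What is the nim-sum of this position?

5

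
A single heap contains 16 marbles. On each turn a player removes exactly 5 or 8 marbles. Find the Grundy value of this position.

0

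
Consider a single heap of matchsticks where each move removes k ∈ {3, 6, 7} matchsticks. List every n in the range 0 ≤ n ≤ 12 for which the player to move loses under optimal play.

Compute g(0), g(1), … for moves {3, 6, 7}:
k:     0  1  2  3  4  5  6  7  8  9 10 11 12
g(k):  0  0  0  1  1  1  2  2  2  3  0  0  0
The P-positions (g = 0) in 0..12 are 0, 1, 2, 10, 11, 12.

0, 1, 2, 10, 11, 12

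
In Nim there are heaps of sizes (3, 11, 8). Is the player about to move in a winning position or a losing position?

Compute the nim-sum pairwise:
3 XOR 11 = 8
8 XOR 8 = 0
The nim-sum is 0, so this is a P-position: the player to move is in a losing position under optimal play.

Losing position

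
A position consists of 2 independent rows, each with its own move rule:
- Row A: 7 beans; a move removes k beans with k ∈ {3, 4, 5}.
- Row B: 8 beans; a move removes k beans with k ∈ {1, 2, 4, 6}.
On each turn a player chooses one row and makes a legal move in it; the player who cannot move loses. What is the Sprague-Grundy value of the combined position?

Grundy values for row A (subtraction set {3, 4, 5}):
k:     0  1  2  3  4  5  6  7
g(k):  0  0  0  1  1  1  2  2
So g(7) = 2.
For row B, compute g(0), g(1), … with moves {1, 2, 4, 6}:
k:     0  1  2  3  4  5  6  7  8
g(k):  0  1  2  0  1  2  3  4  0
So g(8) = 0.
By the Sprague-Grundy theorem, the Grundy value of a sum of independent games is the XOR of the component values.
Combined value = 2 ⊕ 0 = 2.

2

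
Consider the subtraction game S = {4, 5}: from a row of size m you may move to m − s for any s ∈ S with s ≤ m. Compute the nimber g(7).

Grundy values for subtraction set {4, 5}:
g(0) = mex{} = 0
g(1) = mex{} = 0
g(2) = mex{} = 0
g(3) = mex{} = 0
g(4) = mex{0} = 1
g(5) = mex{0} = 1
g(6) = mex{0} = 1
g(7) = mex{0} = 1
So g(7) = 1.

1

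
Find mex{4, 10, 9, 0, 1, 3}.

2

The values 0, 1 are all present; 2 is the first non-negative integer missing from the set.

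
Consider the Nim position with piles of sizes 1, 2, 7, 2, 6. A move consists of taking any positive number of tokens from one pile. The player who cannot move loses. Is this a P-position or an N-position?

Bitwise XOR of the heap sizes:
  001  (1)
  010  (2)
  111  (7)
  010  (2)
  110  (6)
  ---
  000  (0)
The nim-sum is 0, so this is a P-position: the player to move is in a losing position under optimal play.

P-position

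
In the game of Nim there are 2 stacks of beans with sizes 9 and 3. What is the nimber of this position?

10

In binary:
  1001  (9)
  0011  (3)
  ----
  1010  (10)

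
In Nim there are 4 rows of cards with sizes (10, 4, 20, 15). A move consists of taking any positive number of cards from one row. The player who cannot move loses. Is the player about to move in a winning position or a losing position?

Nim-sum: 10 ⊕ 4 ⊕ 20 ⊕ 15 = 21.
The nim-sum is 21 ≠ 0, so this is an N-position: the player to move can win.

Winning position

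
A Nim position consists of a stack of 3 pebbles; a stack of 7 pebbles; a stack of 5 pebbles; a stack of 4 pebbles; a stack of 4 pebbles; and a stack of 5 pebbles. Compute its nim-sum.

Nim-sum: 3 ^ 7 ^ 5 ^ 4 ^ 4 ^ 5 = 4.

4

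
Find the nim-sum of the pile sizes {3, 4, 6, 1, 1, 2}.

Compute the nim-sum pairwise:
3 ⊕ 4 = 7
7 ⊕ 6 = 1
1 ⊕ 1 = 0
0 ⊕ 1 = 1
1 ⊕ 2 = 3

3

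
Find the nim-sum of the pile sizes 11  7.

12

Compute the nim-sum pairwise:
11 ⊕ 7 = 12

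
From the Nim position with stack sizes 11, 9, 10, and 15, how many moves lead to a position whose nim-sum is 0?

Compute the nim-sum pairwise:
11 ^ 9 = 2
2 ^ 10 = 8
8 ^ 15 = 7
The overall nim-sum is X = 7. A stack of size p has a winning move iff p XOR X < p (reduce it to p XOR X).
  11: 11 XOR 7 = 12 ≥ 11 — no move.
  9: 9 XOR 7 = 14 ≥ 9 — no move.
  10: 10 XOR 7 = 13 ≥ 10 — no move.
  15: 15 XOR 7 = 8 < 15 — winning move (to 8).
That gives 1 winning move.

1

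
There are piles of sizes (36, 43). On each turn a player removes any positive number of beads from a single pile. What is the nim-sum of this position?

15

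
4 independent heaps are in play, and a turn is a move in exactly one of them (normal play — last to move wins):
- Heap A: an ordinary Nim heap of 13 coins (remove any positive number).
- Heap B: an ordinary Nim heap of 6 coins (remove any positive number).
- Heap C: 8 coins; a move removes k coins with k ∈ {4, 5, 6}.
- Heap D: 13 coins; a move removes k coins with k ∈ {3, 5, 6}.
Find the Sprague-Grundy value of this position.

Heap A is a plain Nim heap of size 13, so its Grundy value is 13.
Heap B is a plain Nim heap of size 6, so its Grundy value is 6.
Grundy values for heap C (subtraction set {4, 5, 6}):
g(0) = mex{} = 0
g(1) = mex{} = 0
g(2) = mex{} = 0
g(3) = mex{} = 0
g(4) = mex{0} = 1
g(5) = mex{0} = 1
g(6) = mex{0} = 1
g(7) = mex{0} = 1
g(8) = mex{0,1} = 2
So g(8) = 2.
For heap D, compute g(0), g(1), … with moves {3, 5, 6}:
k:     0  1  2  3  4  5  6  7  8  9 10 11 12 13
g(k):  0  0  0  1  1  1  2  2  2  0  0  0  1  1
So g(13) = 1.
The value of a disjunctive sum is the nim-sum of the parts.
Combined value = 13 ⊕ 6 ⊕ 2 ⊕ 1 = 8.

8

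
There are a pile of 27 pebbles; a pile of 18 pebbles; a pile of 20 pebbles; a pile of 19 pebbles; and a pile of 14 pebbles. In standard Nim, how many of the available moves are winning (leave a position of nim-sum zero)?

Nim-sum: 27 ^ 18 ^ 20 ^ 19 ^ 14 = 0.
The nim-sum is already 0, so every move leaves a nonzero nim-sum — there are no winning moves.

0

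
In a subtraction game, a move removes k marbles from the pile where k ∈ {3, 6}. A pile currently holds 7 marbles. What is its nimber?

2

Compute g(0), g(1), … for moves {3, 6}:
g(0) = mex{} = 0
g(1) = mex{} = 0
g(2) = mex{} = 0
g(3) = mex{0} = 1
g(4) = mex{0} = 1
g(5) = mex{0} = 1
g(6) = mex{0,1} = 2
g(7) = mex{0,1} = 2
So g(7) = 2.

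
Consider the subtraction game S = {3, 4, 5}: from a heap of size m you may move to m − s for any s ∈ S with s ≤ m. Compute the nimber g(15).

2

Grundy values for subtraction set {3, 4, 5}:
k:     0  1  2  3  4  5  6  7  8  9 10 11 12 13 14 15
g(k):  0  0  0  1  1  1  2  2  0  0  0  1  1  1  2  2
So g(15) = 2.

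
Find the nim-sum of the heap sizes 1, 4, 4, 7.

Nim-sum: 1 ^ 4 ^ 4 ^ 7 = 6.

6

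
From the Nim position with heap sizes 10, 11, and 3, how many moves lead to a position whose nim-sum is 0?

3

Nim-sum: 10 ⊕ 11 ⊕ 3 = 2.
The overall nim-sum is X = 2. A heap of size p has a winning move iff p XOR X < p (reduce it to p XOR X).
  10: 10 XOR 2 = 8 < 10 — winning move (to 8).
  11: 11 XOR 2 = 9 < 11 — winning move (to 9).
  3: 3 XOR 2 = 1 < 3 — winning move (to 1).
That gives 3 winning moves.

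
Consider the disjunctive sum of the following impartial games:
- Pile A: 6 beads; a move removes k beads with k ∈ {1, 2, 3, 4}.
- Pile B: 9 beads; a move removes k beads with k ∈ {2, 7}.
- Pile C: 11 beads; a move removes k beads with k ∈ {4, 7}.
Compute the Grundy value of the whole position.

Grundy values for pile A (subtraction set {1, 2, 3, 4}):
k:     0  1  2  3  4  5  6
g(k):  0  1  2  3  4  0  1
So g(6) = 1.
Grundy values for pile B (subtraction set {2, 7}):
g(0) = mex{} = 0
g(1) = mex{} = 0
g(2) = mex{0} = 1
g(3) = mex{0} = 1
g(4) = mex{1} = 0
g(5) = mex{1} = 0
g(6) = mex{0} = 1
g(7) = mex{0} = 1
g(8) = mex{0,1} = 2
g(9) = mex{1} = 0
So g(9) = 0.
Grundy values for pile C (subtraction set {4, 7}):
k:     0  1  2  3  4  5  6  7  8  9 10 11
g(k):  0  0  0  0  1  1  1  1  2  2  2  0
So g(11) = 0.
The value of a disjunctive sum is the nim-sum of the parts.
Combined value = 1 XOR 0 XOR 0 = 1.

1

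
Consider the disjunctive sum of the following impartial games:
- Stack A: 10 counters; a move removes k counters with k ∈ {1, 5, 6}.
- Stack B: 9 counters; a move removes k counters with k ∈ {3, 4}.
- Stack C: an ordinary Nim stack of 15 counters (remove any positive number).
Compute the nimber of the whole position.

13

For stack A, compute g(0), g(1), … with moves {1, 5, 6}:
k:     0  1  2  3  4  5  6  7  8  9 10
g(k):  0  1  0  1  0  1  2  3  2  3  2
So g(10) = 2.
Grundy values for stack B (subtraction set {3, 4}):
g(0) = mex{} = 0
g(1) = mex{} = 0
g(2) = mex{} = 0
g(3) = mex{0} = 1
g(4) = mex{0} = 1
g(5) = mex{0} = 1
g(6) = mex{0,1} = 2
g(7) = mex{1} = 0
g(8) = mex{1} = 0
g(9) = mex{1,2} = 0
So g(9) = 0.
Stack C is a plain Nim stack of size 15, so its Grundy value is 15.
By the Sprague-Grundy theorem, the Grundy value of a sum of independent games is the XOR of the component values.
Combined value = 2 XOR 0 XOR 15 = 13.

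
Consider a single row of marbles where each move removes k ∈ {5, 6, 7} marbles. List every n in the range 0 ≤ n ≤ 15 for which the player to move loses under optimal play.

0, 1, 2, 3, 4, 12, 13, 14, 15

Grundy values for subtraction set {5, 6, 7}:
k:     0  1  2  3  4  5  6  7  8  9 10 11 12 13 14 15
g(k):  0  0  0  0  0  1  1  1  1  1  2  2  0  0  0  0
The P-positions (g = 0) in 0..15 are 0, 1, 2, 3, 4, 12, 13, 14, 15.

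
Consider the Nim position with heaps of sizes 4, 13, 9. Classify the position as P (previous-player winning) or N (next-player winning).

P-position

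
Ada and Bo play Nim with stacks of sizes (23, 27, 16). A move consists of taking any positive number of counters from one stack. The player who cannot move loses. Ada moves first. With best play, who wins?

Ada wins

Write each in binary and XOR column by column:
  10111  (23)
  11011  (27)
  10000  (16)
  -----
  11100  (28)
The nim-sum is 28 ≠ 0, so this is an N-position: the player to move can win; Ada has a winning move.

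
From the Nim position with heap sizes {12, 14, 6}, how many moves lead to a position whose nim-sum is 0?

3

Compute the nim-sum pairwise:
12 ^ 14 = 2
2 ^ 6 = 4
The overall nim-sum is X = 4. A heap of size p has a winning move iff p XOR X < p (reduce it to p XOR X).
  12: 12 XOR 4 = 8 < 12 — winning move (to 8).
  14: 14 XOR 4 = 10 < 14 — winning move (to 10).
  6: 6 XOR 4 = 2 < 6 — winning move (to 2).
That gives 3 winning moves.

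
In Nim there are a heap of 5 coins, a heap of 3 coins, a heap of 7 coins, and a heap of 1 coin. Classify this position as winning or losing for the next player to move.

Losing position

Nim-sum: 5 ⊕ 3 ⊕ 7 ⊕ 1 = 0.
The nim-sum is 0, so this is a P-position: the player to move is in a losing position under optimal play.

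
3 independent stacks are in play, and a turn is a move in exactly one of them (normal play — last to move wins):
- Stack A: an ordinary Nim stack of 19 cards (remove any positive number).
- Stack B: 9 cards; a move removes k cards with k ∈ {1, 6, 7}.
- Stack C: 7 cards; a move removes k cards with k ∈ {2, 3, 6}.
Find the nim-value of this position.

17

Stack A is a plain Nim stack of size 19, so its Grundy value is 19.
For stack B, compute g(0), g(1), … with moves {1, 6, 7}:
k:     0  1  2  3  4  5  6  7  8  9
g(k):  0  1  0  1  0  1  2  3  2  3
So g(9) = 3.
Grundy values for stack C (subtraction set {2, 3, 6}):
k:     0  1  2  3  4  5  6  7
g(k):  0  0  1  1  2  0  3  1
So g(7) = 1.
By the Sprague-Grundy theorem, the Grundy value of a sum of independent games is the XOR of the component values.
Combined value = 19 XOR 3 XOR 1 = 17.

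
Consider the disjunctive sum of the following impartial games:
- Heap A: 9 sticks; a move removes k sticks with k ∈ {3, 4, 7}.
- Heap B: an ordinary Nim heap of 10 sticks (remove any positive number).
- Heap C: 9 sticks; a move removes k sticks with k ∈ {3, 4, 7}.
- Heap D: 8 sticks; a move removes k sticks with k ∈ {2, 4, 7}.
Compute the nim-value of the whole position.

11

Build the Grundy sequence for heap A with g(k) = mex{g(k−s) : s ∈ {3, 4, 7}, s ≤ k}:
g(0) = mex{} = 0
g(1) = mex{} = 0
g(2) = mex{} = 0
g(3) = mex{0} = 1
g(4) = mex{0} = 1
g(5) = mex{0} = 1
g(6) = mex{0,1} = 2
g(7) = mex{0,1} = 2
g(8) = mex{0,1} = 2
g(9) = mex{0,1,2} = 3
So g(9) = 3.
Heap B is a plain Nim heap of size 10, so its Grundy value is 10.
Build the Grundy sequence for heap C with g(k) = mex{g(k−s) : s ∈ {3, 4, 7}, s ≤ k}:
k:     0  1  2  3  4  5  6  7  8  9
g(k):  0  0  0  1  1  1  2  2  2  3
So g(9) = 3.
For heap D, compute g(0), g(1), … with moves {2, 4, 7}:
g(0) = mex{} = 0
g(1) = mex{} = 0
g(2) = mex{0} = 1
g(3) = mex{0} = 1
g(4) = mex{0,1} = 2
g(5) = mex{0,1} = 2
g(6) = mex{1,2} = 0
g(7) = mex{0,1,2} = 3
g(8) = mex{0,2} = 1
So g(8) = 1.
By the Sprague-Grundy theorem, the Grundy value of a sum of independent games is the XOR of the component values.
Combined value = 3 XOR 10 XOR 3 XOR 1 = 11.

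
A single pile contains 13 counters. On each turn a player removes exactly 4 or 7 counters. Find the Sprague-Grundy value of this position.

Grundy values for subtraction set {4, 7}:
g(0) = mex{} = 0
g(1) = mex{} = 0
g(2) = mex{} = 0
g(3) = mex{} = 0
g(4) = mex{0} = 1
g(5) = mex{0} = 1
g(6) = mex{0} = 1
g(7) = mex{0} = 1
g(8) = mex{0,1} = 2
g(9) = mex{0,1} = 2
g(10) = mex{0,1} = 2
g(11) = mex{1} = 0
g(12) = mex{1,2} = 0
g(13) = mex{1,2} = 0
So g(13) = 0.

0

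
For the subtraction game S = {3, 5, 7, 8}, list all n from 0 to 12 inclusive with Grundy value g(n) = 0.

0, 1, 2, 11, 12

Compute g(0), g(1), … for moves {3, 5, 7, 8}:
k:     0  1  2  3  4  5  6  7  8  9 10 11 12
g(k):  0  0  0  1  1  1  2  2  2  3  3  0  0
The P-positions (g = 0) in 0..12 are 0, 1, 2, 11, 12.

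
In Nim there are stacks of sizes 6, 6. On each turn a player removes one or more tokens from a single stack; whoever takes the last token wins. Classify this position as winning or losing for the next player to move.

Losing position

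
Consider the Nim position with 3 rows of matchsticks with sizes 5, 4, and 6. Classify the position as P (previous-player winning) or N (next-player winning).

N-position

Write each in binary and XOR column by column:
  101  (5)
  100  (4)
  110  (6)
  ---
  111  (7)
The nim-sum is 7 ≠ 0, so this is an N-position: the player to move can win.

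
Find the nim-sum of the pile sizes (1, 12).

13

Nim-sum: 1 ⊕ 12 = 13.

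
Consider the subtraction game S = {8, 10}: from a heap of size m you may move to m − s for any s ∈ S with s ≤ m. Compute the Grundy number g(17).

Build the Grundy sequence with g(k) = mex{g(k−s) : s ∈ {8, 10}, s ≤ k}:
k:     0  1  2  3  4  5  6  7  8  9 10 11 12 13 14 15 16 17
g(k):  0  0  0  0  0  0  0  0  1  1  1  1  1  1  1  1  2  2
So g(17) = 2.

2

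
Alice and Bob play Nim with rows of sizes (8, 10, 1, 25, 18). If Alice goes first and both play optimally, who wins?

In binary:
  01000  (8)
  01010  (10)
  00001  (1)
  11001  (25)
  10010  (18)
  -----
  01000  (8)
The nim-sum is 8 ≠ 0, so this is an N-position: the player to move can win; Alice has a winning move.

Alice wins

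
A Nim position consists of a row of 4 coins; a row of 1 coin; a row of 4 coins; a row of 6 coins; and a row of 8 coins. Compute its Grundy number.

15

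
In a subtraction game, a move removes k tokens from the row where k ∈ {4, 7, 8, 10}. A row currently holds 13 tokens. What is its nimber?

3

Build the Grundy sequence with g(k) = mex{g(k−s) : s ∈ {4, 7, 8, 10}, s ≤ k}:
g(0) = mex{} = 0
g(1) = mex{} = 0
g(2) = mex{} = 0
g(3) = mex{} = 0
g(4) = mex{0} = 1
g(5) = mex{0} = 1
g(6) = mex{0} = 1
g(7) = mex{0} = 1
g(8) = mex{0,1} = 2
g(9) = mex{0,1} = 2
g(10) = mex{0,1} = 2
g(11) = mex{0,1} = 2
g(12) = mex{0,1,2} = 3
g(13) = mex{0,1,2} = 3
So g(13) = 3.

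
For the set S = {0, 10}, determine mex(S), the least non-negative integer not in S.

0 is in the set but 1 is not, so the mex is 1.

1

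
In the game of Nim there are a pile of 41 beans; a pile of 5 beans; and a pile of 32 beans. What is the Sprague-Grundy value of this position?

12

Nim-sum: 41 XOR 5 XOR 32 = 12.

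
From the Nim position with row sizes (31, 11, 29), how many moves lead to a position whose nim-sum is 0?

3

Nim-sum: 31 ^ 11 ^ 29 = 9.
The overall nim-sum is X = 9. A row of size p has a winning move iff p XOR X < p (reduce it to p XOR X).
  31: 31 XOR 9 = 22 < 31 — winning move (to 22).
  11: 11 XOR 9 = 2 < 11 — winning move (to 2).
  29: 29 XOR 9 = 20 < 29 — winning move (to 20).
That gives 3 winning moves.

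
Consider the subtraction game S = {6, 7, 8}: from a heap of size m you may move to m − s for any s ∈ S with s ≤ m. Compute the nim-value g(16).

0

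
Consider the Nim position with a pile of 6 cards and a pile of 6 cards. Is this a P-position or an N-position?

P-position

Compute the nim-sum pairwise:
6 ^ 6 = 0
The nim-sum is 0, so this is a P-position: the player to move is in a losing position under optimal play.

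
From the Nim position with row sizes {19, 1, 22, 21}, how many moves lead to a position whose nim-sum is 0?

3

Write each in binary and XOR column by column:
  10011  (19)
  00001  (1)
  10110  (22)
  10101  (21)
  -----
  10001  (17)
The overall nim-sum is X = 17. A row of size p has a winning move iff p XOR X < p (reduce it to p XOR X).
  19: 19 XOR 17 = 2 < 19 — winning move (to 2).
  1: 1 XOR 17 = 16 ≥ 1 — no move.
  22: 22 XOR 17 = 7 < 22 — winning move (to 7).
  21: 21 XOR 17 = 4 < 21 — winning move (to 4).
That gives 3 winning moves.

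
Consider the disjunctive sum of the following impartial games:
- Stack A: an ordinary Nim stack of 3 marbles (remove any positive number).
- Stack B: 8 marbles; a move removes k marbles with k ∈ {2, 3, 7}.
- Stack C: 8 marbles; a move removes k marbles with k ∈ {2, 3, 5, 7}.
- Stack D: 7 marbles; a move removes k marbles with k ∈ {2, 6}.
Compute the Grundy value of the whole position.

Stack A is a plain Nim stack of size 3, so its Grundy value is 3.
For stack B, compute g(0), g(1), … with moves {2, 3, 7}:
k:     0  1  2  3  4  5  6  7  8
g(k):  0  0  1  1  2  0  0  1  1
So g(8) = 1.
Grundy values for stack C (subtraction set {2, 3, 5, 7}):
k:     0  1  2  3  4  5  6  7  8
g(k):  0  0  1  1  2  2  3  3  4
So g(8) = 4.
Grundy values for stack D (subtraction set {2, 6}):
g(0) = mex{} = 0
g(1) = mex{} = 0
g(2) = mex{0} = 1
g(3) = mex{0} = 1
g(4) = mex{1} = 0
g(5) = mex{1} = 0
g(6) = mex{0} = 1
g(7) = mex{0} = 1
So g(7) = 1.
The value of a disjunctive sum is the nim-sum of the parts.
Combined value = 3 XOR 1 XOR 4 XOR 1 = 7.

7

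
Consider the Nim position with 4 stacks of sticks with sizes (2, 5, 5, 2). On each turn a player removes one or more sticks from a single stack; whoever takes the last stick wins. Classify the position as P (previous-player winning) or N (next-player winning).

Compute the nim-sum pairwise:
2 XOR 5 = 7
7 XOR 5 = 2
2 XOR 2 = 0
The nim-sum is 0, so this is a P-position: the player to move is in a losing position under optimal play.

P-position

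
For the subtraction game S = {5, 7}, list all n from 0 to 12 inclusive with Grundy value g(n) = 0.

Grundy values for subtraction set {5, 7}:
k:     0  1  2  3  4  5  6  7  8  9 10 11 12
g(k):  0  0  0  0  0  1  1  1  1  1  2  2  0
The P-positions (g = 0) in 0..12 are 0, 1, 2, 3, 4, 12.

0, 1, 2, 3, 4, 12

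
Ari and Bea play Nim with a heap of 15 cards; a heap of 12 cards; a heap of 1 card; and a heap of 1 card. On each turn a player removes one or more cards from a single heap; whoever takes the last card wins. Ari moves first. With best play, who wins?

Write each in binary and XOR column by column:
  1111  (15)
  1100  (12)
  0001  (1)
  0001  (1)
  ----
  0011  (3)
The nim-sum is 3 ≠ 0, so this is an N-position: the player to move can win; Ari has a winning move.

Ari wins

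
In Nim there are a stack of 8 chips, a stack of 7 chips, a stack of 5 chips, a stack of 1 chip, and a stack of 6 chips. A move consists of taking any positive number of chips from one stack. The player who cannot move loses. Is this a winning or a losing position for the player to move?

Winning position

Compute the nim-sum pairwise:
8 ^ 7 = 15
15 ^ 5 = 10
10 ^ 1 = 11
11 ^ 6 = 13
The nim-sum is 13 ≠ 0, so this is an N-position: the player to move can win.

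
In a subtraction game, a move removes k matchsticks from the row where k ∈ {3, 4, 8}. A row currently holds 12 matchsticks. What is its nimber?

0

Grundy values for subtraction set {3, 4, 8}:
g(0) = mex{} = 0
g(1) = mex{} = 0
g(2) = mex{} = 0
g(3) = mex{0} = 1
g(4) = mex{0} = 1
g(5) = mex{0} = 1
g(6) = mex{0,1} = 2
g(7) = mex{1} = 0
g(8) = mex{0,1} = 2
g(9) = mex{0,1,2} = 3
g(10) = mex{0,2} = 1
g(11) = mex{0,1,2} = 3
g(12) = mex{1,2,3} = 0
So g(12) = 0.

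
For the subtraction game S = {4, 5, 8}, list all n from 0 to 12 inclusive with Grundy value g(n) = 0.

Compute g(0), g(1), … for moves {4, 5, 8}:
k:     0  1  2  3  4  5  6  7  8  9 10 11 12
g(k):  0  0  0  0  1  1  1  1  2  2  2  2  0
The P-positions (g = 0) in 0..12 are 0, 1, 2, 3, 12.

0, 1, 2, 3, 12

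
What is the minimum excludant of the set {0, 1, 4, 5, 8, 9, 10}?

The values 0, 1 are all present; 2 is the first non-negative integer missing from the set.

2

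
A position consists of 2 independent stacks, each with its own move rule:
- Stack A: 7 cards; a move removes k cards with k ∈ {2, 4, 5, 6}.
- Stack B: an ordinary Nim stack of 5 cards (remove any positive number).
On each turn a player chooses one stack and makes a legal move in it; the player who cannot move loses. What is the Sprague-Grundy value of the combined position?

6

Grundy values for stack A (subtraction set {2, 4, 5, 6}):
k:     0  1  2  3  4  5  6  7
g(k):  0  0  1  1  2  2  3  3
So g(7) = 3.
Stack B is a plain Nim stack of size 5, so its Grundy value is 5.
The value of a disjunctive sum is the nim-sum of the parts.
Combined value = 3 ⊕ 5 = 6.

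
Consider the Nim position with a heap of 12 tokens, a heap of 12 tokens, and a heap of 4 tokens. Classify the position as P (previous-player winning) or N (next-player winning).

Compute the nim-sum pairwise:
12 ^ 12 = 0
0 ^ 4 = 4
The nim-sum is 4 ≠ 0, so this is an N-position: the player to move can win.

N-position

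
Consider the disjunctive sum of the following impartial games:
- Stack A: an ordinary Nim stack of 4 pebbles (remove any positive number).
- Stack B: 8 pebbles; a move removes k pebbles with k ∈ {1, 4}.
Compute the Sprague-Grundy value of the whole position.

5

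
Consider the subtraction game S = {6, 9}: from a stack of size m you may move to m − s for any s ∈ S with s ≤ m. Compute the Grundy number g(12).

2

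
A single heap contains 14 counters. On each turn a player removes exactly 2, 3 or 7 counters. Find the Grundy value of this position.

2

Build the Grundy sequence with g(k) = mex{g(k−s) : s ∈ {2, 3, 7}, s ≤ k}:
k:     0  1  2  3  4  5  6  7  8  9 10 11 12 13 14
g(k):  0  0  1  1  2  0  0  1  1  2  0  0  1  1  2
So g(14) = 2.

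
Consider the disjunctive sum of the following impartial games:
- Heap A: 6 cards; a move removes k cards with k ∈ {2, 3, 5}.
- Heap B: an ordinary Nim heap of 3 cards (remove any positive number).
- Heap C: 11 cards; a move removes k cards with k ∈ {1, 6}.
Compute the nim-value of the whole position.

0

For heap A, compute g(0), g(1), … with moves {2, 3, 5}:
g(0) = mex{} = 0
g(1) = mex{} = 0
g(2) = mex{0} = 1
g(3) = mex{0} = 1
g(4) = mex{0,1} = 2
g(5) = mex{0,1} = 2
g(6) = mex{0,1,2} = 3
So g(6) = 3.
Heap B is a plain Nim heap of size 3, so its Grundy value is 3.
Grundy values for heap C (subtraction set {1, 6}):
g(0) = mex{} = 0
g(1) = mex{0} = 1
g(2) = mex{1} = 0
g(3) = mex{0} = 1
g(4) = mex{1} = 0
g(5) = mex{0} = 1
g(6) = mex{0,1} = 2
g(7) = mex{1,2} = 0
g(8) = mex{0} = 1
g(9) = mex{1} = 0
g(10) = mex{0} = 1
g(11) = mex{1} = 0
So g(11) = 0.
The value of a disjunctive sum is the nim-sum of the parts.
Combined value = 3 XOR 3 XOR 0 = 0.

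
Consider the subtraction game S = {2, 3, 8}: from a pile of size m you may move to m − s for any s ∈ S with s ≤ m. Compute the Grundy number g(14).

2

Build the Grundy sequence with g(k) = mex{g(k−s) : s ∈ {2, 3, 8}, s ≤ k}:
k:     0  1  2  3  4  5  6  7  8  9 10 11 12 13 14
g(k):  0  0  1  1  2  0  0  1  1  2  0  0  1  1  2
So g(14) = 2.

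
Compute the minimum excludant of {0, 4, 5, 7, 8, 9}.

0 is in the set but 1 is not, so the mex is 1.

1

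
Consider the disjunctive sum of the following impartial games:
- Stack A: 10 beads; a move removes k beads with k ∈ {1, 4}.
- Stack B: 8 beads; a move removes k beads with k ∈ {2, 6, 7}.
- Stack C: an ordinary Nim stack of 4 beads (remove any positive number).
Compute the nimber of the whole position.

6

Grundy values for stack A (subtraction set {1, 4}):
k:     0  1  2  3  4  5  6  7  8  9 10
g(k):  0  1  0  1  2  0  1  0  1  2  0
So g(10) = 0.
Grundy values for stack B (subtraction set {2, 6, 7}):
g(0) = mex{} = 0
g(1) = mex{} = 0
g(2) = mex{0} = 1
g(3) = mex{0} = 1
g(4) = mex{1} = 0
g(5) = mex{1} = 0
g(6) = mex{0} = 1
g(7) = mex{0} = 1
g(8) = mex{0,1} = 2
So g(8) = 2.
Stack C is a plain Nim stack of size 4, so its Grundy value is 4.
The value of a disjunctive sum is the nim-sum of the parts.
Combined value = 0 XOR 2 XOR 4 = 6.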